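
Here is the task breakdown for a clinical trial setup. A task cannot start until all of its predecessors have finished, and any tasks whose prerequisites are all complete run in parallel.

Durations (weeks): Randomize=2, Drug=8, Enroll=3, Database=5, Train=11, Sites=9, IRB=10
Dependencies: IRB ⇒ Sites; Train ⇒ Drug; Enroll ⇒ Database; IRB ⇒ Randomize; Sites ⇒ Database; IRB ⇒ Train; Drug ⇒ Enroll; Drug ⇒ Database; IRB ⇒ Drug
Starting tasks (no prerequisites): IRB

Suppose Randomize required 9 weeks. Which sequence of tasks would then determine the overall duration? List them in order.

IRB, Train, Drug, Enroll, Database

As given, the longest chain is IRB→Train→Drug→Enroll→Database = 10+11+8+3+5 = 37, so the finish is 37 weeks.
Randomize has 25 weeks of float (longest path through it is 12).
The critical path is still IRB→Train→Drug→Enroll→Database; finish is now 37 weeks.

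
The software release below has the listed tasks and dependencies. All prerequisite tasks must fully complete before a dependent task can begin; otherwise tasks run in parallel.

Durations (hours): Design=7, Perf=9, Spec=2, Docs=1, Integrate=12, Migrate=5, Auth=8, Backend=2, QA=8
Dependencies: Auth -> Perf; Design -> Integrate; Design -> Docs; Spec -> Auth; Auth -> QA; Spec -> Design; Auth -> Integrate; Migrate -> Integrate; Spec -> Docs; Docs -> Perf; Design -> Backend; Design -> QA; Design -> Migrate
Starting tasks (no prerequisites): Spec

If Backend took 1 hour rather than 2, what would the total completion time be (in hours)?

26

Critical path before the change: Spec→Design→Migrate→Integrate = 2+7+5+12 = 26 giving 26 hours.
Backend has 15 hours of float (longest path through it is 11).
That remains the longest chain; total 26 hours.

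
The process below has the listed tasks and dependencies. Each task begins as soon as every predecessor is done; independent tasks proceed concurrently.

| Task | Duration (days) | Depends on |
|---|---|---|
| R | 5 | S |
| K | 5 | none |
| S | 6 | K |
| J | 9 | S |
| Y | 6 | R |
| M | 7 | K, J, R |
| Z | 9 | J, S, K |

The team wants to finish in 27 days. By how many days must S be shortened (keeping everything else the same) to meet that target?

Current finish: 29 days; target: 27.
S is on every critical path, so each day cut from S cuts the finish by one (this holds down to a finish of 24).
Need 29 − 27 = 2 days off S → S becomes 4 days, finish becomes 27.

2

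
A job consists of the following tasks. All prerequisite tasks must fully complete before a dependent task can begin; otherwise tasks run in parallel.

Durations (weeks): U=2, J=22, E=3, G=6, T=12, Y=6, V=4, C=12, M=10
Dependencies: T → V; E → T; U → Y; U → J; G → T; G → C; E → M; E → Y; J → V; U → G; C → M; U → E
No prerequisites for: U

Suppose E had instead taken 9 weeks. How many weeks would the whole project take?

30

The binding path is U→G→C→M = 2+6+12+10 = 30; finish at 30 weeks.
E is off the critical path — its longest chain is 21 weeks, giving 9 of slack.
No other chain overtakes it, so the finish is 30 weeks.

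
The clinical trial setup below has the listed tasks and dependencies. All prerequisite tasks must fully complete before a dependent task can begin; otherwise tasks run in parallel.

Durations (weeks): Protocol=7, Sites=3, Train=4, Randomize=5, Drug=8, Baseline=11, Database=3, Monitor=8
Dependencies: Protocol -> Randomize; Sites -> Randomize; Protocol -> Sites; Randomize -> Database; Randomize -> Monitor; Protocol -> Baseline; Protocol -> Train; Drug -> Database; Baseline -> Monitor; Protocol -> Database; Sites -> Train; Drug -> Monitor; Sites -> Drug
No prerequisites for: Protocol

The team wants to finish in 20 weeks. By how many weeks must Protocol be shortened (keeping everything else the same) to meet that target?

Current finish: 26 weeks; target: 20.
Protocol is on every critical path, so each week cut from Protocol cuts the finish by one (this holds down to a finish of 20).
Need 26 − 20 = 6 weeks off Protocol → Protocol becomes 1 week, finish becomes 20.

6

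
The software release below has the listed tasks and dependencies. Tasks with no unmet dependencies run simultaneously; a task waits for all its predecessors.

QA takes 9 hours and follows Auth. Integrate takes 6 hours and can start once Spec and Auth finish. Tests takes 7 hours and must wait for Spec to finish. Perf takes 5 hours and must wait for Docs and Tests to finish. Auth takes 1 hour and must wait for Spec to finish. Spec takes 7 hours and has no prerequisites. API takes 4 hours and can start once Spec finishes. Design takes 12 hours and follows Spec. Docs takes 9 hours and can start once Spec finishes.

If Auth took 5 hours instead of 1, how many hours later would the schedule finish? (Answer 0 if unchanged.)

The binding path is Spec→Docs→Perf = 7+9+5 = 21; finish at 21 hours.
Auth has 4 hours of float (longest path through it is 17).
Now Spec→Auth→QA = 7+5+9 = 21 is longest, so the finish becomes 21 hours.
Change in finish: 21 − 21 = +0 hours.

0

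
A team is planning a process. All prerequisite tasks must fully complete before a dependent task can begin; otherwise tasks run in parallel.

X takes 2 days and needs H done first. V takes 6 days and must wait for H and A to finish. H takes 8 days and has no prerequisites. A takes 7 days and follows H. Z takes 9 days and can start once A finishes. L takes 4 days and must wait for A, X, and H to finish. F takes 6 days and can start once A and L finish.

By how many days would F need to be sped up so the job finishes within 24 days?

Current finish: 25 days; target: 24.
F is on every critical path, so each day cut from F cuts the finish by one (this holds down to a finish of 24).
Need 25 − 24 = 1 day off F → F becomes 5 days, finish becomes 24.

1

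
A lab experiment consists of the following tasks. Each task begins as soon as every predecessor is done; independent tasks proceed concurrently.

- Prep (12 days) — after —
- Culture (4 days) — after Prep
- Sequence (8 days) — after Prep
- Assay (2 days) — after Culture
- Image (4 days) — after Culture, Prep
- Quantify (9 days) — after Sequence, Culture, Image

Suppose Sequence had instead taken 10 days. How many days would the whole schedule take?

Baseline: Prep→Sequence→Quantify = 12+8+9 = 29 → 29 days.
Since Sequence is critical, the +2 change carries straight to that chain (now 31 days).
No other chain overtakes it, so the finish is 31 days.

31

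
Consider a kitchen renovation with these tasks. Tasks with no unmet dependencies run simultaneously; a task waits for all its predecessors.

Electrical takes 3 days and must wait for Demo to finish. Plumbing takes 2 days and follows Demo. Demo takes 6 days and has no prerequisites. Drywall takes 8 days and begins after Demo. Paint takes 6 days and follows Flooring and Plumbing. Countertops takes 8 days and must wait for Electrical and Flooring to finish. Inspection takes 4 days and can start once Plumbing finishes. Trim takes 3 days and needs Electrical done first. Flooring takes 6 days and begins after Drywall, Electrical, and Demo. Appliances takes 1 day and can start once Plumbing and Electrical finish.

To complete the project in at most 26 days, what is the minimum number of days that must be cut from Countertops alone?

Current finish: 28 days; target: 26.
Countertops is on every critical path, so each day cut from Countertops cuts the finish by one (this holds down to a finish of 26).
Need 28 − 26 = 2 days off Countertops → Countertops becomes 6 days, finish becomes 26.

2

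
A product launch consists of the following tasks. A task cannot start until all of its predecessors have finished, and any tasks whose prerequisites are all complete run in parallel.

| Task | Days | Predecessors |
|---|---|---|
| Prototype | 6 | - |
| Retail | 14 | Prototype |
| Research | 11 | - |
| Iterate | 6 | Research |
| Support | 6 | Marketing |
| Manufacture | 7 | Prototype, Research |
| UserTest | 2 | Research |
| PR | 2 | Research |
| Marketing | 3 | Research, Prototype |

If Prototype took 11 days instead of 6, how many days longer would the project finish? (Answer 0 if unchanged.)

Baseline: Prototype→Retail = 6+14 = 20 → 20 days.
Prototype is on the critical path; changing it to 11 makes that path 25 days.
That remains the longest chain; total 25 days.
Change in finish: 25 − 20 = +5 days.

5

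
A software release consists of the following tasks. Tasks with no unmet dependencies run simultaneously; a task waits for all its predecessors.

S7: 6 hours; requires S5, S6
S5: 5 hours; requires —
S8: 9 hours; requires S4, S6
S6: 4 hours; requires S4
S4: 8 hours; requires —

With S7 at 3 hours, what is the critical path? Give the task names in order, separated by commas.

Actual critical path: S4→S6→S8 = 8+4+9 = 21 ⇒ 21 hours.
S7 is off the critical path — its longest chain is 18 hours, giving 3 of slack.
No other chain overtakes it, so the finish is 21 hours.

S4, S6, S8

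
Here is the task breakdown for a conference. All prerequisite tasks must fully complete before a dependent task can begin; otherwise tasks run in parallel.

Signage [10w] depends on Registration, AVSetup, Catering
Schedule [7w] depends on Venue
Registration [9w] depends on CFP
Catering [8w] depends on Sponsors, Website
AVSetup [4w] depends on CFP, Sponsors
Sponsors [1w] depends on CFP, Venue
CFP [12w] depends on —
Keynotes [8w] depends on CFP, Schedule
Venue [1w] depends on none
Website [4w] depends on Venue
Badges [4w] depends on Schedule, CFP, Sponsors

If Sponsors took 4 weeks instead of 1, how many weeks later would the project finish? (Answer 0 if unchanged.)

The binding path is CFP→Sponsors→Catering→Signage = 12+1+8+10 = 31; finish at 31 weeks.
Sponsors is on the critical path; changing it to 4 makes that path 34 weeks.
That remains the longest chain; total 34 weeks.
Change in finish: 34 − 31 = +3 weeks.

3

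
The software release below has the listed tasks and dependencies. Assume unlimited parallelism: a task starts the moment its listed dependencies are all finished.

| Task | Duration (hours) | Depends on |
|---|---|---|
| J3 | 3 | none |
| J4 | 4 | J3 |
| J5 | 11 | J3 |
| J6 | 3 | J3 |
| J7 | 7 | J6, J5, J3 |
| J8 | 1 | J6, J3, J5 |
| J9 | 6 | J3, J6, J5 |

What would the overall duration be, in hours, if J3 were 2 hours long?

Critical path before the change: J3→J5→J7 = 3+11+7 = 21 giving 21 hours.
J3 is on the critical path; changing it to 2 makes that path 20 hours.
No other chain overtakes it, so the finish is 20 hours.

20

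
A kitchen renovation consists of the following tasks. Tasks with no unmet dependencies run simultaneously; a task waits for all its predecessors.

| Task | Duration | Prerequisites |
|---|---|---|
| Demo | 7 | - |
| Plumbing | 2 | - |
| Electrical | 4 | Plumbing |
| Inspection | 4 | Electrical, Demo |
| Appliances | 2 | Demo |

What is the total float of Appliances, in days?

2

The longest chain is Demo→Inspection = 7+4 = 11; overall finish 11 days.
Longest path through Appliances: 9 days (earliest finish 9, latest finish 11).
So Appliances can slip 11 − 9 = 2 days.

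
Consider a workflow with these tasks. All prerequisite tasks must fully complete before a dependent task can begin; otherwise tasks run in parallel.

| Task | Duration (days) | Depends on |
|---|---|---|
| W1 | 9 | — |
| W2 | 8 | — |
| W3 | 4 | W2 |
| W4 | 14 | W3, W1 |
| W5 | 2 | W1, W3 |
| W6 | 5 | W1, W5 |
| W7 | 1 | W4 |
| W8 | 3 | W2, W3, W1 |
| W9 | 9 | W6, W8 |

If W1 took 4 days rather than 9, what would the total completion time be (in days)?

28

Baseline: W2→W3→W5→W6→W9 = 8+4+2+5+9 = 28 → 28 days.
W1 is off the critical path — its longest chain is 25 days, giving 3 of slack.
That remains the longest chain; total 28 days.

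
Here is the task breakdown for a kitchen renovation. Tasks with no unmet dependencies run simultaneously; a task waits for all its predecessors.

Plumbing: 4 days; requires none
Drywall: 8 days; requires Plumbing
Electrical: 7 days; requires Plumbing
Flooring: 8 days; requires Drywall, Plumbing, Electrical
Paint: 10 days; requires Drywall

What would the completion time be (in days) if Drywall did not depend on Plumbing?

Before: longest chain Plumbing→Drywall→Paint = 4+8+10 = 22, finish 22.
Without Plumbing→Drywall, Drywall's earliest start moves from 4 to 0.
After: Plumbing→Electrical→Flooring = 4+7+8 = 19 → 19 days.

19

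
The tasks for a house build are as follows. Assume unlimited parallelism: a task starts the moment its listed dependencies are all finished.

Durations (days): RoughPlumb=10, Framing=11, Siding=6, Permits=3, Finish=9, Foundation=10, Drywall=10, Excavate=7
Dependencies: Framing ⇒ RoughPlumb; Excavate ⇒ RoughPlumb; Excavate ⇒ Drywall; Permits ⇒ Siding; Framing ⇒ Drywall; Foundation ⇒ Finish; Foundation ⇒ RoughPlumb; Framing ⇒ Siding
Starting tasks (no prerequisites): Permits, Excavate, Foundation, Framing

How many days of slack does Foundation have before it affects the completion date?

1

Critical path: Framing→RoughPlumb = 11+10 = 21, so the finish is 21 days.
The longest chain containing Foundation totals 20 days.
Slack of Foundation = 1 − 0 = 1 day.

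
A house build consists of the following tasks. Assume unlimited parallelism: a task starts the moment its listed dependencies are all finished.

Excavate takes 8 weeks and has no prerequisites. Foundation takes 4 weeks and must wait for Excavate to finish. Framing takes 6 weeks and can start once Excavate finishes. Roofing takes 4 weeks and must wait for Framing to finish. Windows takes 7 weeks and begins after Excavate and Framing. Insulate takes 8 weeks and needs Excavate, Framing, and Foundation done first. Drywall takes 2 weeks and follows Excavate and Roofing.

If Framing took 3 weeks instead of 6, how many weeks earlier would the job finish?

2

Baseline: Excavate→Framing→Insulate = 8+6+8 = 22 → 22 weeks.
Framing lies on that path, so at 3 weeks the path becomes 19 weeks.
New critical path: Excavate→Foundation→Insulate = 8+4+8 = 20 ⇒ 20 weeks.
Change in finish: 20 − 22 = -2 weeks.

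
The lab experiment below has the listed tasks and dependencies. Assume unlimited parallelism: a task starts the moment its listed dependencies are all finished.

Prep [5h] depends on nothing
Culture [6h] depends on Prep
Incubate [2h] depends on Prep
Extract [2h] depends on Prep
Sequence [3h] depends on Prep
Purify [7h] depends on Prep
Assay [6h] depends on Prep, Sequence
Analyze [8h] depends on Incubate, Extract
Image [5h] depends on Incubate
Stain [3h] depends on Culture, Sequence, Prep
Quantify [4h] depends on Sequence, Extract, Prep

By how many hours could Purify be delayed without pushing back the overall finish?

Critical path: Prep→Incubate→Analyze = 5+2+8 = 15, so the finish is 15 hours.
Purify finishes as early as 12 and must finish by 15.
Slack of Purify = 8 − 5 = 3 hours.

3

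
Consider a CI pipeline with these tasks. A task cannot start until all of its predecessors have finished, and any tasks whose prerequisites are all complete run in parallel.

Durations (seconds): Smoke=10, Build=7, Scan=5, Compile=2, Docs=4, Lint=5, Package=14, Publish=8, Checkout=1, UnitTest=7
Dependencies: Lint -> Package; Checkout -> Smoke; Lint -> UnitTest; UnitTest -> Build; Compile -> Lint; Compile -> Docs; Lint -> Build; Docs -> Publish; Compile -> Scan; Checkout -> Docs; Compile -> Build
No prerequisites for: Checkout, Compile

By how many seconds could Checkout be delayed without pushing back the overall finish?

8

Critical path: Compile→Lint→UnitTest→Build = 2+5+7+7 = 21, so the finish is 21 seconds.
Checkout finishes as early as 1 and must finish by 9.
Float = 21 − 13 = 8.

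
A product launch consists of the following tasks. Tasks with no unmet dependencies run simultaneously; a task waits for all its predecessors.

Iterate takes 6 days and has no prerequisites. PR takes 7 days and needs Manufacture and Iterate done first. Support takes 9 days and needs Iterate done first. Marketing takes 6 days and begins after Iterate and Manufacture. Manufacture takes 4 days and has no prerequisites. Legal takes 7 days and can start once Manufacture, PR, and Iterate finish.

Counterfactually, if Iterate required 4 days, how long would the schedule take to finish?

Actual critical path: Iterate→PR→Legal = 6+7+7 = 20 ⇒ 20 days.
Iterate lies on that path, so at 4 days the path becomes 18 days.
The critical path is still Iterate→PR→Legal; finish is now 18 days.

18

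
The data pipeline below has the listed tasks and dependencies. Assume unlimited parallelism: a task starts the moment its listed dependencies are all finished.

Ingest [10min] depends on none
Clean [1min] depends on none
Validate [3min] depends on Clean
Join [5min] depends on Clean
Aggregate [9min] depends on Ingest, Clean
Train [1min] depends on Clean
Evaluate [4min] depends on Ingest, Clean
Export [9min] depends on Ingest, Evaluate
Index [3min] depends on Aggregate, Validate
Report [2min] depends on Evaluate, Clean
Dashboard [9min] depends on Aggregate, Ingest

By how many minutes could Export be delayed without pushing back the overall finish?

5

Critical path: Ingest→Aggregate→Dashboard = 10+9+9 = 28, so the finish is 28 minutes.
Longest path through Export: 23 minutes (earliest finish 23, latest finish 28).
Float = 28 − 23 = 5.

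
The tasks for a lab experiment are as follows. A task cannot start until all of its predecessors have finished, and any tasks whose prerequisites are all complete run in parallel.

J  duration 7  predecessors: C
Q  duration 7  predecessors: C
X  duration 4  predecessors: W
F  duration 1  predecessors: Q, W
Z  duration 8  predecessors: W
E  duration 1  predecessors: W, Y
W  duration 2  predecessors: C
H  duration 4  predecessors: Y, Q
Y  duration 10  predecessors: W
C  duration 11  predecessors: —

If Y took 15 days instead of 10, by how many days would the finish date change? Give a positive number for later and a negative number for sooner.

As given, the longest chain is C→W→Y→H = 11+2+10+4 = 27, so the finish is 27 days.
Y is on the critical path; changing it to 15 makes that path 32 days.
That remains the longest chain; total 32 days.
Change in finish: 32 − 27 = +5 days.

5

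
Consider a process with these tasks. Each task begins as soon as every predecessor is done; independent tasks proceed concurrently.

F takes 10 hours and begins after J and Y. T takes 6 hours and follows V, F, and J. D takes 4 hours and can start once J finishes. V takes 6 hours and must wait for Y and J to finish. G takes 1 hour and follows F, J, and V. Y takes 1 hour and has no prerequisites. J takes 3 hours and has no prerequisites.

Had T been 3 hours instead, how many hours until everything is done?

Actual critical path: J→F→T = 3+10+6 = 19 ⇒ 19 hours.
T lies on that path, so at 3 hours the path becomes 16 hours.
That remains the longest chain; total 16 hours.

16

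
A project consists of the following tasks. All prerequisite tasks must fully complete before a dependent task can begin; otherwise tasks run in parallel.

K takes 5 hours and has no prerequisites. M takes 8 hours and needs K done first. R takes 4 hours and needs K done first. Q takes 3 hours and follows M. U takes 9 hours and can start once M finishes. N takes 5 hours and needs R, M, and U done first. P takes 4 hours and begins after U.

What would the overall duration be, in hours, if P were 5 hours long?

27

Actual critical path: K→M→U→N = 5+8+9+5 = 27 ⇒ 27 hours.
P is off the critical path — its longest chain is 26 hours, giving 1 of slack.
The critical path is still K→M→U→N; finish is now 27 hours.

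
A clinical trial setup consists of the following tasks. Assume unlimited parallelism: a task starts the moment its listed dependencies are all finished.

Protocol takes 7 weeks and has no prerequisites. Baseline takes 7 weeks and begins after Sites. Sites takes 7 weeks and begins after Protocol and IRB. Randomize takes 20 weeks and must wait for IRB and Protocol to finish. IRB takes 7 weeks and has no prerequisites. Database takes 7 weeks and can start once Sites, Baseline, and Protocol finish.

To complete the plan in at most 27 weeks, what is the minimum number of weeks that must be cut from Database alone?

Current finish: 28 weeks; target: 27.
Database is on every critical path, so each week cut from Database cuts the finish by one (this holds down to a finish of 27).
Need 28 − 27 = 1 week off Database → Database becomes 6 weeks, finish becomes 27.

1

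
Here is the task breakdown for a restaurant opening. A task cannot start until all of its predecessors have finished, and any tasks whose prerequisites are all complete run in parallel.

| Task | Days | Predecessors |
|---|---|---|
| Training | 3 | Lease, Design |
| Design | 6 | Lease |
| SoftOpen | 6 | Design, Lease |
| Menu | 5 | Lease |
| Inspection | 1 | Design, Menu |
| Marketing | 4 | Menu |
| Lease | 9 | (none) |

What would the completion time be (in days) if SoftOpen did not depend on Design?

Original critical path: Lease→Design→SoftOpen = 9+6+6 = 21 ⇒ 21 days.
Without Design→SoftOpen, SoftOpen's earliest start moves from 15 to 9.
After: Lease→Design→Training = 9+6+3 = 18 → 18 days.

18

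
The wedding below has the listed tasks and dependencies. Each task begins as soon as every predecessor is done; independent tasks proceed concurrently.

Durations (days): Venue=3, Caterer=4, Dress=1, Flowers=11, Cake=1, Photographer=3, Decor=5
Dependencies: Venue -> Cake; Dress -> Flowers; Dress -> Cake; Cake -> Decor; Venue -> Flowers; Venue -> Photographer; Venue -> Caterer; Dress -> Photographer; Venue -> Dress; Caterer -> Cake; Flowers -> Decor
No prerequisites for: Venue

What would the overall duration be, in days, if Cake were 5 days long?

Baseline: Venue→Dress→Flowers→Decor = 3+1+11+5 = 20 → 20 days.
Cake is off the critical path — its longest chain is 13 days, giving 7 of slack.
No other chain overtakes it, so the finish is 20 days.

20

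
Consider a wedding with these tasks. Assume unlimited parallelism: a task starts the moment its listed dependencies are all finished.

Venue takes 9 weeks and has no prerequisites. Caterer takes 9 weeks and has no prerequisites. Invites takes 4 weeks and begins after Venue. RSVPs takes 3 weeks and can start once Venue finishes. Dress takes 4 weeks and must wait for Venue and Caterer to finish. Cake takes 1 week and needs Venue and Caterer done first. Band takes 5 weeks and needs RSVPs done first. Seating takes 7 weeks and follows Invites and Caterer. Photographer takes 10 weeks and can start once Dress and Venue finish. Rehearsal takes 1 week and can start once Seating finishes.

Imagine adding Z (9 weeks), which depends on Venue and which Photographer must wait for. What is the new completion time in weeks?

28

Originally the schedule takes 23 weeks.
With Z inserted, Photographer now waits for max(Dress, Venue, Z).
New critical path: Venue→Z→Photographer = 9+9+10 = 28 ⇒ 28 weeks.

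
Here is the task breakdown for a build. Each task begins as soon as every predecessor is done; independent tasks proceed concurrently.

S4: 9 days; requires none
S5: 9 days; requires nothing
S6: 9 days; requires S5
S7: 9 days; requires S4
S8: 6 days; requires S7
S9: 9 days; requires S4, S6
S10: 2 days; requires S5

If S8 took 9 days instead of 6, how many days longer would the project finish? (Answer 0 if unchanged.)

As given, the longest chain is S5→S6→S9 = 9+9+9 = 27, so the finish is 27 days.
S8 has 3 days of float (longest path through it is 24).
The binding chain switches to S4→S7→S8 = 9+9+9 = 27; finish 27 days.
Change in finish: 27 − 27 = +0 days.

0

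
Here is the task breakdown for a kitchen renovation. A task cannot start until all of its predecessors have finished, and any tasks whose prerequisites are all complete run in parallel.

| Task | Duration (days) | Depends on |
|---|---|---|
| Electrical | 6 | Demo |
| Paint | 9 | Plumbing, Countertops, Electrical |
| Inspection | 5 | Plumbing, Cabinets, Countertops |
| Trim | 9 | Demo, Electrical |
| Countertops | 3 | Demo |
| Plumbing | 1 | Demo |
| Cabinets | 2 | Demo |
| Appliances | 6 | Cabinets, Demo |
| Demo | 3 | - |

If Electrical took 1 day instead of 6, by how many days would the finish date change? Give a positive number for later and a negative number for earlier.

Baseline: Demo→Electrical→Paint = 3+6+9 = 18 → 18 days.
Since Electrical is critical, the -5 change carries straight to that chain (now 13 days).
The binding chain switches to Demo→Countertops→Paint = 3+3+9 = 15; finish 15 days.
Change in finish: 15 − 18 = -3 days.

-3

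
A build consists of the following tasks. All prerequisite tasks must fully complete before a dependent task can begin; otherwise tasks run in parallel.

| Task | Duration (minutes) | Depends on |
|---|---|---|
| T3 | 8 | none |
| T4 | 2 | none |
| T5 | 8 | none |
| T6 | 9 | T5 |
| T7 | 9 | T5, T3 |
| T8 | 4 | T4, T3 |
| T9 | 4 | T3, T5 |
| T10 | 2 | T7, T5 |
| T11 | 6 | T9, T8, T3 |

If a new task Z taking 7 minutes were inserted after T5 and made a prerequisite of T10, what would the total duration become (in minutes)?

Originally the schedule takes 19 minutes.
With Z inserted, T10 now waits for max(T7, T5, Z).
New critical path: T3→T7→T10 = 8+9+2 = 19 ⇒ 19 minutes.

19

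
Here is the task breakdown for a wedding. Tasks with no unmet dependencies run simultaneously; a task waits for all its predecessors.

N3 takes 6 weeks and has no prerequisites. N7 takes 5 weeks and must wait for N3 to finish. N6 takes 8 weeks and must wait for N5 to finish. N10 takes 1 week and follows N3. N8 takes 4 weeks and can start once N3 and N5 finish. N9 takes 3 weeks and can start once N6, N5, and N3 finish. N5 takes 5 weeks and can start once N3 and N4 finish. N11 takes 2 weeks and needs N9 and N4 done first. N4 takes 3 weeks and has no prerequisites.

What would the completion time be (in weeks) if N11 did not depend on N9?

22

Before: longest chain N3→N5→N6→N9→N11 = 6+5+8+3+2 = 24, finish 24.
Without N9→N11, N11's earliest start moves from 22 to 3.
New critical path: N3→N5→N6→N9 = 6+5+8+3 = 22 ⇒ 22 weeks.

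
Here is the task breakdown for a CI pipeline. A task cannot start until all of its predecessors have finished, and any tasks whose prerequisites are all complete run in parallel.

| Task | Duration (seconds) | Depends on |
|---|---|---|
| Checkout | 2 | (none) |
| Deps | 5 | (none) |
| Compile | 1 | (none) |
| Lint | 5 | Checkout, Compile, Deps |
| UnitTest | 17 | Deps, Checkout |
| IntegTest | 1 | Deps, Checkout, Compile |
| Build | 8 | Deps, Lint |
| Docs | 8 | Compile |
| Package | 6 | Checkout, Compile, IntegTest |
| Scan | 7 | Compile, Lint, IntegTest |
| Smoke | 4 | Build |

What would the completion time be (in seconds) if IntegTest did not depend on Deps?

22

Original critical path: Deps→Lint→Build→Smoke = 5+5+8+4 = 22 ⇒ 22 seconds.
Without Deps→IntegTest, IntegTest's earliest start moves from 5 to 2.
New critical path: Deps→Lint→Build→Smoke = 5+5+8+4 = 22 ⇒ 22 seconds.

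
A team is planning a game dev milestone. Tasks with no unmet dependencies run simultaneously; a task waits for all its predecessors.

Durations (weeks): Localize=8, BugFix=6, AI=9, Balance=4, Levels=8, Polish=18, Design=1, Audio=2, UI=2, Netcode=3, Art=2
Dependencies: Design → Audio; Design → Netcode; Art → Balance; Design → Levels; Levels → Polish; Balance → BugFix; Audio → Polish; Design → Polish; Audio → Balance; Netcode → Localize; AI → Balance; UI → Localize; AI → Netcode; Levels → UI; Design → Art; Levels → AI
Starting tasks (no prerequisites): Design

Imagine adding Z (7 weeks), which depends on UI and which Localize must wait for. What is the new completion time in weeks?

29

Originally the project takes 29 weeks.
With Z inserted, Localize now waits for max(UI, Netcode, Z).
New critical path: Design→Levels→AI→Netcode→Localize = 1+8+9+3+8 = 29 ⇒ 29 weeks.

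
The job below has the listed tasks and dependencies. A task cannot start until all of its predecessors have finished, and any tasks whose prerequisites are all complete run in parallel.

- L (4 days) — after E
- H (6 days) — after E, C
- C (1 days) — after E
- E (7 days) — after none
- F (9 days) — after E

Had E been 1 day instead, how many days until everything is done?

10

The binding path is E→F = 7+9 = 16; finish at 16 days.
E is on the critical path; changing it to 1 makes that path 10 days.
The critical path is still E→F; finish is now 10 days.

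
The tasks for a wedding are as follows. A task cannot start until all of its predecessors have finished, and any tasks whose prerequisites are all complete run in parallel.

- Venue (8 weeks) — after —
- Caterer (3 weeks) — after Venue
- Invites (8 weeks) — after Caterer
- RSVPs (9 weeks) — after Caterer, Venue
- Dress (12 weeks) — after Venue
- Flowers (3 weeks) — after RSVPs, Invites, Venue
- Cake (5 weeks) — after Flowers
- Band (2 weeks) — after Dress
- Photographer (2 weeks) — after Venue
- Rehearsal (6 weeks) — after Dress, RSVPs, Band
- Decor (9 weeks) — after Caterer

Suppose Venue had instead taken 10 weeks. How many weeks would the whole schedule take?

Baseline: Venue→Caterer→RSVPs→Flowers→Cake = 8+3+9+3+5 = 28 → 28 weeks.
Since Venue is critical, the +2 change carries straight to that chain (now 30 weeks).
No other chain overtakes it, so the finish is 30 weeks.

30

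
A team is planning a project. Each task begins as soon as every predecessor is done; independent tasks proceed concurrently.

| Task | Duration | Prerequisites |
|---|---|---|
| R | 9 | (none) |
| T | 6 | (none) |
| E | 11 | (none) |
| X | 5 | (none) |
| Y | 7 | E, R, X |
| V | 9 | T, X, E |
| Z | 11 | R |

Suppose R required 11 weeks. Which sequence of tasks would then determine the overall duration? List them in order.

The binding path is R→Z = 9+11 = 20; finish at 20 weeks.
Since R is critical, the +2 change carries straight to that chain (now 22 weeks).
No other chain overtakes it, so the finish is 22 weeks.

R, Z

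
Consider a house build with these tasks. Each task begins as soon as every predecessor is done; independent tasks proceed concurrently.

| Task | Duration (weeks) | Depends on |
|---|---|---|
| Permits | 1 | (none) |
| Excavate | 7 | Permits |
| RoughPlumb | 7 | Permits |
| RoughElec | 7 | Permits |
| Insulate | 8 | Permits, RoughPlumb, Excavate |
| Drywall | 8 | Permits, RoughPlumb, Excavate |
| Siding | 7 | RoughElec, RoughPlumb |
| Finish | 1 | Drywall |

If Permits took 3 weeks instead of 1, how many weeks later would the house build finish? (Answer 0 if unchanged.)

2

Baseline: Permits→Excavate→Drywall→Finish = 1+7+8+1 = 17 → 17 weeks.
Permits lies on that path, so at 3 weeks the path becomes 19 weeks.
That remains the longest chain; total 19 weeks.
Change in finish: 19 − 17 = +2 weeks.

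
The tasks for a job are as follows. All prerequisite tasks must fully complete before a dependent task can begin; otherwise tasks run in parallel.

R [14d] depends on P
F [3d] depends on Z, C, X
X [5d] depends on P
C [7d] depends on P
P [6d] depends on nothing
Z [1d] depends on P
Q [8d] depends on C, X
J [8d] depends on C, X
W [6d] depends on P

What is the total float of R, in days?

1

P→C→J = 6+7+8 = 21 sets the makespan at 21 days.
R finishes as early as 20 and must finish by 21.
So R can slip 21 − 20 = 1 day.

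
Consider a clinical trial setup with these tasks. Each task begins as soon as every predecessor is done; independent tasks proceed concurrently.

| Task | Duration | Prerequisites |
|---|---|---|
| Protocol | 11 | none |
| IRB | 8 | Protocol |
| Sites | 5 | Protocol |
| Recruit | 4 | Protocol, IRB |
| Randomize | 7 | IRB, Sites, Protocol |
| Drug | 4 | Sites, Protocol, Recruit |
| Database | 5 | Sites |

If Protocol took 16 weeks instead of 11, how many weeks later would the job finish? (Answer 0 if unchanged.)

As given, the longest chain is Protocol→IRB→Recruit→Drug = 11+8+4+4 = 27, so the finish is 27 weeks.
Protocol lies on that path, so at 16 weeks the path becomes 32 weeks.
No other chain overtakes it, so the finish is 32 weeks.
Change in finish: 32 − 27 = +5 weeks.

5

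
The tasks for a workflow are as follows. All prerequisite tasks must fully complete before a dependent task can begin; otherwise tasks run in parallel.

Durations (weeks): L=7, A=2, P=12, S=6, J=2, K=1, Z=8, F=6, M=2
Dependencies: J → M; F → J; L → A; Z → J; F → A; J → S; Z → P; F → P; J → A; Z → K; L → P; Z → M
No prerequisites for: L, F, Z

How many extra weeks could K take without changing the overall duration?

11

Z→P = 8+12 = 20 sets the makespan at 20 weeks.
The longest chain containing K totals 9 weeks.
So K can slip 20 − 9 = 11 weeks.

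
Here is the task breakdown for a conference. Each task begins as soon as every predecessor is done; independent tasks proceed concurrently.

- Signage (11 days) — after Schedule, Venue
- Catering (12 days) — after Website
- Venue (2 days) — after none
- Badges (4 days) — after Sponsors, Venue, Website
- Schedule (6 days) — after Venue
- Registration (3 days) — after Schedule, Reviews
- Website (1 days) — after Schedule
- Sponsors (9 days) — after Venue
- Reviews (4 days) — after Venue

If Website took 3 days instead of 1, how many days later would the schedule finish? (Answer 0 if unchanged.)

Actual critical path: Venue→Schedule→Website→Catering = 2+6+1+12 = 21 ⇒ 21 days.
Since Website is critical, the +2 change carries straight to that chain (now 23 days).
The critical path is still Venue→Schedule→Website→Catering; finish is now 23 days.
Change in finish: 23 − 21 = +2 days.

2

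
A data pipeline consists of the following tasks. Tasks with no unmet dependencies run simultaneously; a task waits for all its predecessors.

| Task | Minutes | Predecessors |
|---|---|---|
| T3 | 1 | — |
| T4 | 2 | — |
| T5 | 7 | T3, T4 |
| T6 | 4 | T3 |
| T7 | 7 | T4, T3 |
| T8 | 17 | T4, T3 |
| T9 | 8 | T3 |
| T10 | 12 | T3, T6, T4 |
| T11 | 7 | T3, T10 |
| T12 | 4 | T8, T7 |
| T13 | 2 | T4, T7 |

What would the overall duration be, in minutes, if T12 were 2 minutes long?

As given, the longest chain is T3→T6→T10→T11 = 1+4+12+7 = 24, so the finish is 24 minutes.
T12 has 1 minute of float (longest path through it is 23).
No other chain overtakes it, so the finish is 24 minutes.

24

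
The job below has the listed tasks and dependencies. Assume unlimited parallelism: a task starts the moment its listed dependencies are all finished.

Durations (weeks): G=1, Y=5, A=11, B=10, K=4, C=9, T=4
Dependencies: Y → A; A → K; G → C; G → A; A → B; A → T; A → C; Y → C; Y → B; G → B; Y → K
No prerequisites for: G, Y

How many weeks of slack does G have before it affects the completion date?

Critical path: Y→A→B = 5+11+10 = 26, so the finish is 26 weeks.
Longest path through G: 22 weeks (earliest finish 1, latest finish 5).
Slack of G = 4 − 0 = 4 weeks.

4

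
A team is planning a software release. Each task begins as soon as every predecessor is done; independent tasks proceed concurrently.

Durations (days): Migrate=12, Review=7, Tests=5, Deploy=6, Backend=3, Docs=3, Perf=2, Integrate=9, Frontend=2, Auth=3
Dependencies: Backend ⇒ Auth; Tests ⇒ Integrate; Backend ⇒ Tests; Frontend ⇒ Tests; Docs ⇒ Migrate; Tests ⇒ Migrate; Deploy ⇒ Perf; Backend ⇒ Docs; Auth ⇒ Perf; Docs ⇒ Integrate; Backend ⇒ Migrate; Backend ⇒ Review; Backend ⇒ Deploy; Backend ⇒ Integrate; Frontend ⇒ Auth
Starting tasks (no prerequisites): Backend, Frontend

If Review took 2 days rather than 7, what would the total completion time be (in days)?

The binding path is Backend→Tests→Migrate = 3+5+12 = 20; finish at 20 days.
Review has 10 days of float (longest path through it is 10).
No other chain overtakes it, so the finish is 20 days.

20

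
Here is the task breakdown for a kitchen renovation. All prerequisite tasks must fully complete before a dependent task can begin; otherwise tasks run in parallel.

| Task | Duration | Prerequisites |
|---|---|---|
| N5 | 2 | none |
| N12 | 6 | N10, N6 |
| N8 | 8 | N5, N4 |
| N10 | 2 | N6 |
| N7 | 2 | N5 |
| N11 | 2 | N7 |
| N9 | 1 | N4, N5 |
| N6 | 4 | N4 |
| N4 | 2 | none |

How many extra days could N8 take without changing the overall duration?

Critical path: N4→N6→N10→N12 = 2+4+2+6 = 14, so the finish is 14 days.
The longest chain containing N8 totals 10 days.
Float = 14 − 10 = 4.

4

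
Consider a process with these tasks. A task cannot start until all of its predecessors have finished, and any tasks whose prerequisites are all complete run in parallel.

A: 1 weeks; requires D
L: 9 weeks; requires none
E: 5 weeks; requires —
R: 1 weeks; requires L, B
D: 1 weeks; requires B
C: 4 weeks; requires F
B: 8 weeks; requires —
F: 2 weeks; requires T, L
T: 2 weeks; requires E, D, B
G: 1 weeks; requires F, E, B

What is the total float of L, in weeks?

Critical path: B→D→T→F→C = 8+1+2+2+4 = 17, so the finish is 17 weeks.
L finishes as early as 9 and must finish by 11.
So L can slip 11 − 9 = 2 weeks.

2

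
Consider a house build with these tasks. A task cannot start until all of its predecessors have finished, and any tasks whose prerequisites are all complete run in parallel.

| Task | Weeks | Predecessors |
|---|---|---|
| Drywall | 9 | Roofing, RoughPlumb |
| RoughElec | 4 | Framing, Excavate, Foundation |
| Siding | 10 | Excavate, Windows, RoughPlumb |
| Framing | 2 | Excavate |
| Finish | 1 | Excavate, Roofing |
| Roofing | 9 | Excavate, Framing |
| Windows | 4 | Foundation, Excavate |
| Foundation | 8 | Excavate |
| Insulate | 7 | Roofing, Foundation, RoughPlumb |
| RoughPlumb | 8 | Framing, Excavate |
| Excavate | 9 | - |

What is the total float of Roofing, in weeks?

Excavate→Foundation→Windows→Siding = 9+8+4+10 = 31 sets the makespan at 31 weeks.
Longest path through Roofing: 29 weeks (earliest finish 20, latest finish 22).
Float = 31 − 29 = 2.

2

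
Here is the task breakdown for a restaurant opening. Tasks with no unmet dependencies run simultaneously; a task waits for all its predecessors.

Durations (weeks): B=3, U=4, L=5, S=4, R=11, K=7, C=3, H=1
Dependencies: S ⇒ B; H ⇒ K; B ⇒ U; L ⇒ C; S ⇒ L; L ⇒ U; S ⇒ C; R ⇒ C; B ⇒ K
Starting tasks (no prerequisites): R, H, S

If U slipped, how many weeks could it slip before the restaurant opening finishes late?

1

The longest chain is R→C = 11+3 = 14; overall finish 14 weeks.
The longest chain containing U totals 13 weeks.
Slack of U = 10 − 9 = 1 week.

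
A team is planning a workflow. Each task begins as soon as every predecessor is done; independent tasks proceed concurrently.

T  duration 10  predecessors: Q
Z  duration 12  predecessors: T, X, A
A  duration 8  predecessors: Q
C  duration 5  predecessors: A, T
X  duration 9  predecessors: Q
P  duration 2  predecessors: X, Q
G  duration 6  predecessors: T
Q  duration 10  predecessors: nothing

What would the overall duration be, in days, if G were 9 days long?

Baseline: Q→T→Z = 10+10+12 = 32 → 32 days.
G is off the critical path — its longest chain is 26 days, giving 6 of slack.
The critical path is still Q→T→Z; finish is now 32 days.

32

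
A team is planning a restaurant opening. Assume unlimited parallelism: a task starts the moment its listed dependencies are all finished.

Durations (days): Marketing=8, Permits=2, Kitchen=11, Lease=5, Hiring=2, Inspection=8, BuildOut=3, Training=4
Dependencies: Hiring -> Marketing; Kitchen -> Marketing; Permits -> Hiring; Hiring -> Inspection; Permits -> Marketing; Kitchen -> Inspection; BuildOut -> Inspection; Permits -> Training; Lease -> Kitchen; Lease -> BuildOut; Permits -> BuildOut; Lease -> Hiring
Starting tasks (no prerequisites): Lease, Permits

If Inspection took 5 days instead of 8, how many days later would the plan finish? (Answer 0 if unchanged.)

0

Actual critical path: Lease→Kitchen→Inspection = 5+11+8 = 24 ⇒ 24 days.
Inspection lies on that path, so at 5 days the path becomes 21 days.
New critical path: Lease→Kitchen→Marketing = 5+11+8 = 24 ⇒ 24 days.
Change in finish: 24 − 24 = +0 days.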